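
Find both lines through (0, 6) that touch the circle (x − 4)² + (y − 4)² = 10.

Let a tangent through (0, 6) have slope m. Its distance from (4, 4) must equal √10:
[m·(4) − (−2)]² = 10(m² + 1)
3m² + 8m − 3 = 0, so m = −3 or m = 1/3.
With m = −3: 3x + y = 6. With m = 1/3: x − 3y = −18.

3x + y = 6 and x − 3y = −18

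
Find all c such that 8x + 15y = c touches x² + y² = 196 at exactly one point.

c = −238 or c = 238

Tangency holds when the distance from the centre (0, 0) to the line equals the radius 14:
|8·0 + 15·0 − c| / √289 = 14
|c| = 14·17, so c = 238 or c = −238.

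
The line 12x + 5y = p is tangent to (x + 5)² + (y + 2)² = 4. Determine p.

p = −96 or p = −44

For a tangent, require d(centre, line) = r = 2.
|12·(−5) + 5·(−2) − p| / √169 = 2
|p − (−70)| = 2·13, so p = −44 or p = −96.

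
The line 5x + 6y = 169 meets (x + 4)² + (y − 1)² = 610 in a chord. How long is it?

Express y = (169 − 5x)/6 and substitute into the circle:
61x² − 1342x + 5185 = 0  ⟹  x² − 22x + 85 = 0
x = 17 or x = 5, giving (17, 14) and (5, 24).
|(17, 14) − (5, 24)| = √((12)² + (−10)²) = 2√61.

2√61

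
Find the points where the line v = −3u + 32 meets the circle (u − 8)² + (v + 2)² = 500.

From the line, v = −3u + 32. Substituting:
10u² − 220u + 720 = 0  ⟹  u² − 22u + 72 = 0
u = 18 or u = 4, giving (18, −22) and (4, 20).

(4, 20) and (18, −22)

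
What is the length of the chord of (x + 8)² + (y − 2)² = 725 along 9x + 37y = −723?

Centre (−8, 2), r² = 725. Perpendicular distance d from centre to line = |725| / √1450 = 725/√1450.
Half the chord is √(r² − d²) = √(725/2), so the full chord is 5√58.

5√58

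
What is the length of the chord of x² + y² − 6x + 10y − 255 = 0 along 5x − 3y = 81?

From the line, y = (−81 + 5x)/3. Substituting:
34x² − 714x + 1836 = 0  ⟹  x² − 21x + 54 = 0
x = 18 or x = 3, giving (18, 3) and (3, −22).
|(18, 3) − (3, −22)| = √((15)² + (25)²) = 5√34.

5√34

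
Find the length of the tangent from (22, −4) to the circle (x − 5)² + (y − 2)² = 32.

Centre (5, 2), r² = 32. |PO|² = (17)² + (−6)² = 325.
Power of the point: PT² = |PO|² − r² = 293, so PT = √293.

√293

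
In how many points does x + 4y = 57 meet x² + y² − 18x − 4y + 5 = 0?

Substituting the line into the circle gives 17x² − 386x + 2417 = 0.
Discriminant = (−386)² − 4·17·(2417) = −15360 < 0.
No real roots: the line does not meet the circle.

0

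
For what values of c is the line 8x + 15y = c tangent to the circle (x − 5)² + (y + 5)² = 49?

c = −154 or c = 84

The line touches the circle iff its distance from (5, −5) is 7:
|8·5 + 15·(−5) − c| / √289 = 7
|c − (−35)| = 7·17, so c = 84 or c = −154.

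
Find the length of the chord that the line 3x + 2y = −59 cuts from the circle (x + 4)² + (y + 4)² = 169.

Express y = (−59 − 3x)/2 and substitute into the circle:
13x² + 338x + 1989 = 0  ⟹  x² + 26x + 153 = 0
x = −9 or x = −17, giving (−9, −16) and (−17, −4).
Chord length = distance between (−9, −16) and (−17, −4) = √208 = 4√13.

4√13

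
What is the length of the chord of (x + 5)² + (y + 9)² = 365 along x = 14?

4

The distance from (−5, −9) to the line is 19, and r² = 365.
Chord = 2√(r² − d²) = 2·√(4) = 4.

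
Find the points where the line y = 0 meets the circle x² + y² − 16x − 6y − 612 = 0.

Express y = 0 and substitute into the circle:
x² − 16x − 612 = 0
x = 34 or x = −18, giving (34, 0) and (−18, 0).

(−18, 0) and (34, 0)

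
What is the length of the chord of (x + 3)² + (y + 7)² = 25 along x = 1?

Centre (−3, −7), r² = 25. Perpendicular distance d from centre to line = |−4| / √1 = 4.
Chord = 2√(r² − d²) = 2·√(9) = 6.

6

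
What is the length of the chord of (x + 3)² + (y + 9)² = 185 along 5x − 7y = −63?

√74

Substitute y = (63 + 5x)/7:
74x² + 1554x + 7252 = 0  ⟹  x² + 21x + 98 = 0
x = −7 or x = −14, giving (−7, 4) and (−14, −1).
|(−7, 4) − (−14, −1)| = √((7)² + (5)²) = √74.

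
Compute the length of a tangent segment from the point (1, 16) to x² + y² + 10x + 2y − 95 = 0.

The centre is (−5, −1) and r = 11. The square of the distance from P to the centre is 36 + 289 = 325.
By the tangent–radius right angle, tangent length = √(|PO|² − r²) = √204 = 2√51.

2√51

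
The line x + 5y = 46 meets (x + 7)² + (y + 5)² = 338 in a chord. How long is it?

4√26

From the line, y = (46 − x)/5. Substituting:
26x² + 208x − 2184 = 0  ⟹  x² + 8x − 84 = 0
x = 6 or x = −14, giving (6, 8) and (−14, 12).
|(6, 8) − (−14, 12)| = √((20)² + (−4)²) = 4√26.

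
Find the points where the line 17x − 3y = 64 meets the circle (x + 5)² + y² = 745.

(−1, −27) and (8, 24)

Substitute y = (−64 + 17x)/3:
298x² − 2086x − 2384 = 0  ⟹  x² − 7x − 8 = 0
x = 8 or x = −1, giving (8, 24) and (−1, −27).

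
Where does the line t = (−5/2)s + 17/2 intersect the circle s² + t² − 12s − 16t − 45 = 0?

Express t = (17 − 5s)/2 and substitute into the circle:
29s² − 58s − 435 = 0  ⟹  s² − 2s − 15 = 0
s = 5 or s = −3, giving (5, −4) and (−3, 16).

(−3, 16) and (5, −4)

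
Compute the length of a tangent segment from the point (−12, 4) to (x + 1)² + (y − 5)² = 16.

Centre (−1, 5), r² = 16. |PO|² = (−11)² + (−1)² = 122.
Power of the point: PT² = |PO|² − r² = 106, so PT = √106.

√106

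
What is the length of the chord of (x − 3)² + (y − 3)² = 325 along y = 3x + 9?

11√10

Express y = 3x + 9 and substitute into the circle:
10x² + 30x − 280 = 0  ⟹  x² + 3x − 28 = 0
x = 4 or x = −7, giving (4, 21) and (−7, −12).
Chord length = distance between (4, 21) and (−7, −12) = √1210 = 11√10.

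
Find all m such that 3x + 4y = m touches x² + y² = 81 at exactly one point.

m = −45 or m = 45

The line touches the circle iff its distance from (0, 0) is 9:
|3·0 + 4·0 − m| / √25 = 9
|m| = 9·5, so m = 45 or m = −45.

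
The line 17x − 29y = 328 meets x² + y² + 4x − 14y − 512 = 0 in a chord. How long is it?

From the line, y = (−328 + 17x)/29. Substituting:
1130x² − 14690x − 189840 = 0  ⟹  x² − 13x − 168 = 0
x = 21 or x = −8, giving (21, 1) and (−8, −16).
|(21, 1) − (−8, −16)| = √((29)² + (17)²) = √1130.

√1130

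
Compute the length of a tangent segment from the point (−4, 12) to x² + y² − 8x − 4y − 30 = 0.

Centre (4, 2), r² = 50. |PO|² = (−8)² + (10)² = 164.
The tangent meets the radius at right angles, so tangent² = |PO|² − r² = 164 − 50 = 114.

√114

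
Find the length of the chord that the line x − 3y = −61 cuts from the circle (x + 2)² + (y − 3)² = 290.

Express y = (61 + x)/3 and substitute into the circle:
10x² + 140x + 130 = 0  ⟹  x² + 14x + 13 = 0
x = −1 or x = −13, giving (−1, 20) and (−13, 16).
|(−1, 20) − (−13, 16)| = √((12)² + (4)²) = 4√10.

4√10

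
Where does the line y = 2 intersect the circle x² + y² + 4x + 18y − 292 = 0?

(−18, 2) and (14, 2)

Substitute y = 2:
x² + 4x − 252 = 0
x = 14 or x = −18, giving (14, 2) and (−18, 2).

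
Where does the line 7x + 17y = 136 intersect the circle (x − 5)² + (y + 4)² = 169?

Substitute y = (136 − 7x)/17:
338x² − 5746x = 0  ⟹  x² − 17x = 0
x = 17 or x = 0, giving (17, 1) and (0, 8).

(0, 8) and (17, 1)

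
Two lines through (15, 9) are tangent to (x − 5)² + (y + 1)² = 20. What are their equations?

x − 2y = −3 and 2x − y = 21

A line y − (9) = m(x − (15)) is tangent when its distance from (5, −1) is 2√5:
[m·(−10) − (−10)]² = 20(m² + 1)
2m² − 5m + 2 = 0, so m = 1/2 or m = 2.
Through (15, 9) these give x − 2y = −3 and 2x − y = 21.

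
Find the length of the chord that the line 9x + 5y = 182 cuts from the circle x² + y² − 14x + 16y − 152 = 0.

√106

Substitute y = (182 − 9x)/5:
106x² − 4346x + 43884 = 0  ⟹  x² − 41x + 414 = 0
x = 23 or x = 18, giving (23, −5) and (18, 4).
Chord length = distance between (23, −5) and (18, 4) = √106 = √106.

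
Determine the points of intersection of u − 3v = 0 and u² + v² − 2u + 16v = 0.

Express v = (u)/3 and substitute into the circle:
10u² + 30u = 0  ⟹  u² + 3u = 0
u = 0 or u = −3, giving (0, 0) and (−3, −1).

(−3, −1) and (0, 0)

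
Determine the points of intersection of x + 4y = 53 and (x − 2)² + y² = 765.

From the line, y = (53 − x)/4. Substituting:
17x² − 170x − 9367 = 0  ⟹  x² − 10x − 551 = 0
x = 29 or x = −19, giving (29, 6) and (−19, 18).

(−19, 18) and (29, 6)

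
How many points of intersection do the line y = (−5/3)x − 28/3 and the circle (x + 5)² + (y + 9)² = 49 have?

2

Substituting the line into the circle gives 34x² + 100x − 215 = 0.
Δ = 10000 − (−29240) = 39240.
Two real roots: the line is a secant.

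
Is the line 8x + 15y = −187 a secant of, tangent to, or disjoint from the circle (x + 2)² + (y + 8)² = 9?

Centre (−2, −8), r² = 9. Distance² from centre to line = (51)²/289 = 9.
Since d² = r², the line is tangent.

tangent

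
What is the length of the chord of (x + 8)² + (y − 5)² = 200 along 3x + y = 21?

Centre (−8, 5), r² = 200. Perpendicular distance d from centre to line = |−40| / √10 = 40/√10.
Chord = 2√(r² − d²) = 2·√(40) = 4√10.

4√10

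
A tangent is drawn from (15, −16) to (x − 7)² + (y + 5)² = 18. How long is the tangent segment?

Centre (7, −5), r² = 18. |PO|² = (8)² + (−11)² = 185.
By the tangent–radius right angle, tangent length = √(|PO|² − r²) = √167.

√167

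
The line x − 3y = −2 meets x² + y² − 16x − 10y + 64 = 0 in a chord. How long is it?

From the line, y = (2 + x)/3. Substituting:
10x² − 170x + 520 = 0  ⟹  x² − 17x + 52 = 0
x = 13 or x = 4, giving (13, 5) and (4, 2).
|(13, 5) − (4, 2)| = √((9)² + (3)²) = 3√10.

3√10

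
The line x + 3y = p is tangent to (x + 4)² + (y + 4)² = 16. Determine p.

p = −16 ± 4√10

The line touches the circle iff its distance from (−4, −4) is 4:
|1·(−4) + 3·(−4) − p| / √10 = 4
|p − (−16)| = 4√10.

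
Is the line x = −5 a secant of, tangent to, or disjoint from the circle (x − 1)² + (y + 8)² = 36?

Substituting the line into the circle gives y² + 16y + 64 = 0.
Δ = 256 − 256 = 0.
A repeated root: the line is tangent.

tangent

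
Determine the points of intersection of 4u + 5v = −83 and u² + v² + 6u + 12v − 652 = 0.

From the line, v = (−83 − 4u)/5. Substituting:
41u² + 574u − 14391 = 0  ⟹  u² + 14u − 351 = 0
u = 13 or u = −27, giving (13, −27) and (−27, 5).

(−27, 5) and (13, −27)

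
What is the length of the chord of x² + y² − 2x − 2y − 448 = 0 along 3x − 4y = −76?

30

The distance from (1, 1) to the line is 75/√25, and r² = 450.
Half the chord is √(r² − d²) = √(225), so the full chord is 30.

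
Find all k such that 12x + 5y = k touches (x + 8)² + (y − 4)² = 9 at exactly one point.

k = −115 or k = −37

The line touches the circle iff its distance from (−8, 4) is 3:
|12·(−8) + 5·4 − k| / √169 = 3
|k − (−76)| = 3·13, so k = −37 or k = −115.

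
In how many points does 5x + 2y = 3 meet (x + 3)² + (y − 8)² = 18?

Substituting the line into the circle gives 29x² + 154x + 133 = 0.
Discriminant = (154)² − 4·29·(133) = 8288 > 0.
Two real roots: the line is a secant.

2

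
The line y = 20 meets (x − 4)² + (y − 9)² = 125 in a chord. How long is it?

4

Express y = 20 and substitute into the circle:
x² − 8x + 12 = 0
x = 6 or x = 2, giving (6, 20) and (2, 20).
|(6, 20) − (2, 20)| = √((4)² + (0)²) = 4.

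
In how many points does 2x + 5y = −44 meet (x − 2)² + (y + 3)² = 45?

2

Substituting the line into the circle gives 29x² + 16x − 184 = 0.
Discriminant = (16)² − 4·29·(−184) = 21600 > 0.
Two real roots: the line is a secant.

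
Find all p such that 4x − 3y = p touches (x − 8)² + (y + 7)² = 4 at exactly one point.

p = 43 or p = 63

The line touches the circle iff its distance from (8, −7) is 2:
|4·8 − 3·(−7) − p| / √25 = 2
|p − (53)| = 2·5, so p = 63 or p = 43.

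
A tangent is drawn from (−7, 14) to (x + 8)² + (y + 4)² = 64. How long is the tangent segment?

Centre (−8, −4), r² = 64. |PO|² = (1)² + (18)² = 325.
Power of the point: PT² = |PO|² − r² = 261, so PT = 3√29.

3√29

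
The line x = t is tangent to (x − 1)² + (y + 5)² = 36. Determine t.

t = −5 or t = 7

The line touches the circle iff its distance from (1, −5) is 6:
|1·1 + 0·(−5) − t| / √1 = 6
|t − (1)| = 6, so t = 7 or t = −5.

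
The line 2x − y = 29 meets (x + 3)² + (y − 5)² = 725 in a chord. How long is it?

Centre (−3, 5), r² = 725. Perpendicular distance d from centre to line = |−40| / √5 = 40/√5.
Half the chord is √(r² − d²) = √(405), so the full chord is 18√5.

18√5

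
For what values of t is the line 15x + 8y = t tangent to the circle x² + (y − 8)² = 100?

t = −106 or t = 234

Tangency holds when the distance from the centre (0, 8) to the line equals the radius 10:
|15·0 + 8·8 − t| / √289 = 10
|t − (64)| = 10·17, so t = 234 or t = −106.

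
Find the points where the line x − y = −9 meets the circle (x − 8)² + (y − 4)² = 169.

(−5, 4) and (8, 17)

From the line, y = x + 9. Substituting:
2x² − 6x − 80 = 0  ⟹  x² − 3x − 40 = 0
x = 8 or x = −5, giving (8, 17) and (−5, 4).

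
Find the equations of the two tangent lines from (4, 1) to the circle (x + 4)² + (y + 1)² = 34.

Write the tangent as mx − y + (1 − m·(4)) = 0 and set its distance from the centre to √34:
[m·(−8) − (−2)]² = 34(m² + 1)
15m² − 16m − 15 = 0, so m = 5/3 or m = −3/5.
Through (4, 1) these give 5x − 3y = 17 and 3x + 5y = 17.

5x − 3y = 17 and 3x + 5y = 17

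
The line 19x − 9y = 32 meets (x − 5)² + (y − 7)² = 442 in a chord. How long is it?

2√442

Centre (5, 7), r² = 442. Perpendicular distance d from centre to line = |0| / √442 = 0/√442.
Half the chord is √(r² − d²) = √(442), so the full chord is 2√442.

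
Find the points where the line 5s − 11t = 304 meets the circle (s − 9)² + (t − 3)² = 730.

(8, −24) and (30, −14)

Express t = (−304 + 5s)/11 and substitute into the circle:
146s² − 5548s + 35040 = 0  ⟹  s² − 38s + 240 = 0
s = 30 or s = 8, giving (30, −14) and (8, −24).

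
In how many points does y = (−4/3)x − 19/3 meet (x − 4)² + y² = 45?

0

Substituting the line into the circle gives 25x² + 80x + 100 = 0.
Discriminant = (80)² − 4·25·(100) = −3600 < 0.
No real roots: the line does not meet the circle.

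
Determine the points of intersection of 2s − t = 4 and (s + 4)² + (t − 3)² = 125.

Express t = 2s − 4 and substitute into the circle:
5s² − 20s − 60 = 0  ⟹  s² − 4s − 12 = 0
s = 6 or s = −2, giving (6, 8) and (−2, −8).

(−2, −8) and (6, 8)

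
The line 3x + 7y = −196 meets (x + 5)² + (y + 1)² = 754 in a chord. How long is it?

4√58

From the line, y = (−196 − 3x)/7. Substituting:
58x² + 1624x = 0  ⟹  x² + 28x = 0
x = 0 or x = −28, giving (0, −28) and (−28, −16).
|(0, −28) − (−28, −16)| = √((28)² + (−12)²) = 4√58.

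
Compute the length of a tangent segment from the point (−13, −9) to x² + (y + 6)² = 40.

The centre is (0, −6) and r = 2√10. The square of the distance from P to the centre is 169 + 9 = 178.
Power of the point: PT² = |PO|² − r² = 138, so PT = √138.

√138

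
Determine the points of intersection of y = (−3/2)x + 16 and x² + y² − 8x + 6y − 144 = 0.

(4, 10) and (16, −8)

Express y = (32 − 3x)/2 and substitute into the circle:
13x² − 260x + 832 = 0  ⟹  x² − 20x + 64 = 0
x = 16 or x = 4, giving (16, −8) and (4, 10).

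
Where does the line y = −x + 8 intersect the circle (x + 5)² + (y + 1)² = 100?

Substitute y = −x + 8:
2x² − 8x + 6 = 0  ⟹  x² − 4x + 3 = 0
x = 3 or x = 1, giving (3, 5) and (1, 7).

(1, 7) and (3, 5)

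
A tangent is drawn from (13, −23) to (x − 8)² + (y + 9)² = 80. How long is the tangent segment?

√141

Centre (8, −9), r² = 80. |PO|² = (5)² + (−14)² = 221.
Power of the point: PT² = |PO|² − r² = 141, so PT = √141.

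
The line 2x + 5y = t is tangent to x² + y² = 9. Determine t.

Tangency holds when the distance from the centre (0, 0) to the line equals the radius 3:
|2·0 + 5·0 − t| / √29 = 3
|t| = 3√29.

t = ±3√29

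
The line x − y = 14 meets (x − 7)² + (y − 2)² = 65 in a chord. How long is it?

7√2

Express y = x − 14 and substitute into the circle:
2x² − 46x + 240 = 0  ⟹  x² − 23x + 120 = 0
x = 15 or x = 8, giving (15, 1) and (8, −6).
|(15, 1) − (8, −6)| = √((7)² + (7)²) = 7√2.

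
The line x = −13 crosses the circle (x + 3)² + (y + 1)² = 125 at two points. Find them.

(−13, −6) and (−13, 4)

The line gives x = −13. Substituting into the circle:
y² + 2y − 24 = 0
y = 4 or y = −6, giving (−13, 4) and (−13, −6).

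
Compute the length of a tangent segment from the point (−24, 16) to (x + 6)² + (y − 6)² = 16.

2√102

Centre (−6, 6), r² = 16. |PO|² = (−18)² + (10)² = 424.
The tangent meets the radius at right angles, so tangent² = |PO|² − r² = 424 − 16 = 408.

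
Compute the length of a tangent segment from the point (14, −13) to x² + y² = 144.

With centre O = (0, 0), |OP|² = 365 and r² = 144.
Power of the point: PT² = |PO|² − r² = 221, so PT = √221.

√221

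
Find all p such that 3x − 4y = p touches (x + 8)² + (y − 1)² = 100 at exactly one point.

p = −78 or p = 22

For a tangent, require d(centre, line) = r = 10.
|3·(−8) − 4·1 − p| / √25 = 10
|p − (−28)| = 10·5, so p = 22 or p = −78.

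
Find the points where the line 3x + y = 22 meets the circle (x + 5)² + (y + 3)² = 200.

(5, 7) and (9, −5)

Substitute y = −3x + 22:
10x² − 140x + 450 = 0  ⟹  x² − 14x + 45 = 0
x = 9 or x = 5, giving (9, −5) and (5, 7).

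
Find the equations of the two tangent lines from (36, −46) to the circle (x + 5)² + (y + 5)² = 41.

4x + 5y = −86 and 5x + 4y = −4

Write the tangent as mx − y + (−46 − m·(36)) = 0 and set its distance from the centre to √41:
(−41m − (41))² = 41(m² + 1)
20m² + 41m + 20 = 0, so m = −4/5 or m = −5/4.
With m = −4/5: 4x + 5y = −86. With m = −5/4: 5x + 4y = −4.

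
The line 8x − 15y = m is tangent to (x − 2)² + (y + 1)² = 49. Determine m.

The line touches the circle iff its distance from (2, −1) is 7:
|8·2 − 15·(−1) − m| / √289 = 7
|m − (31)| = 7·17, so m = 150 or m = −88.

m = −88 or m = 150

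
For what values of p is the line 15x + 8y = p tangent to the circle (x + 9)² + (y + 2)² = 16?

p = −219 or p = −83

For a tangent, require d(centre, line) = r = 4.
|15·(−9) + 8·(−2) − p| / √289 = 4
|p − (−151)| = 4·17, so p = −83 or p = −219.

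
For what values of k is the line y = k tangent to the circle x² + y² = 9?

The line touches the circle iff its distance from (0, 0) is 3:
|0·0 + 1·0 − k| / √1 = 3
|k| = 3, so k = 3 or k = −3.

k = −3 or k = 3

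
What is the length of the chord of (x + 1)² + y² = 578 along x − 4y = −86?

6√17

The distance from (−1, 0) to the line is 85/√17, and r² = 578.
Chord = 2√(r² − d²) = 2·√(153) = 6√17.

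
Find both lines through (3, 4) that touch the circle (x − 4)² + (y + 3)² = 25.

4x − 3y = 0 and 3x + 4y = 25

A line y − (4) = m(x − (3)) is tangent when its distance from (4, −3) is 5:
(1m − (−7))² = 25(m² + 1)
12m² − 7m − 12 = 0, so m = 4/3 or m = −3/4.
Through (3, 4) these give 4x − 3y = 0 and 3x + 4y = 25.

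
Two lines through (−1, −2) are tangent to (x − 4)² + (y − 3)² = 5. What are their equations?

A line y − (−2) = m(x − (−1)) is tangent when its distance from (4, 3) is √5:
[m·(5) − (5)]² = 5(m² + 1)
2m² − 5m + 2 = 0, so m = 2 or m = 1/2.
Through (−1, −2) these give 2x − y = 0 and x − 2y = 3.

2x − y = 0 and x − 2y = 3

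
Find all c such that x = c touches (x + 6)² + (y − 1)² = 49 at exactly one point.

c = −13 or c = 1

For a tangent, require d(centre, line) = r = 7.
|1·(−6) + 0·1 − c| / √1 = 7
|c − (−6)| = 7, so c = 1 or c = −13.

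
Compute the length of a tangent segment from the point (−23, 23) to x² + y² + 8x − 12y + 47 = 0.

With centre O = (−4, 6), |OP|² = 650 and r² = 5.
By the tangent–radius right angle, tangent length = √(|PO|² − r²) = √645.

√645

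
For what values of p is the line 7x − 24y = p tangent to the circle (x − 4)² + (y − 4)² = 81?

The line touches the circle iff its distance from (4, 4) is 9:
|7·4 − 24·4 − p| / √625 = 9
|p − (−68)| = 9·25, so p = 157 or p = −293.

p = −293 or p = 157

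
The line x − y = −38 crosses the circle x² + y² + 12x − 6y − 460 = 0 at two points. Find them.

(−27, 11) and (−14, 24)

From the line, y = x + 38. Substituting:
2x² + 82x + 756 = 0  ⟹  x² + 41x + 378 = 0
x = −14 or x = −27, giving (−14, 24) and (−27, 11).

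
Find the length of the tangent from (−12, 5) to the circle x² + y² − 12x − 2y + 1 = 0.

Centre (6, 1), r² = 36. |PO|² = (−18)² + (4)² = 340.
Power of the point: PT² = |PO|² − r² = 304, so PT = 4√19.

4√19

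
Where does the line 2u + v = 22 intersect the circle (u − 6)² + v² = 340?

(2, 18) and (18, −14)

Express v = −2u + 22 and substitute into the circle:
5u² − 100u + 180 = 0  ⟹  u² − 20u + 36 = 0
u = 18 or u = 2, giving (18, −14) and (2, 18).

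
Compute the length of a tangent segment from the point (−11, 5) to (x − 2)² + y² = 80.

√114

With centre O = (2, 0), |OP|² = 194 and r² = 80.
By the tangent–radius right angle, tangent length = √(|PO|² − r²) = √114.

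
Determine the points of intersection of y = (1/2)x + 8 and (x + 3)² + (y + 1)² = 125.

(−14, 1) and (2, 9)

Express y = (16 + x)/2 and substitute into the circle:
5x² + 60x − 140 = 0  ⟹  x² + 12x − 28 = 0
x = 2 or x = −14, giving (2, 9) and (−14, 1).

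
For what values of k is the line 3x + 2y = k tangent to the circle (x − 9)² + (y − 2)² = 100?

k = 31 ± 10√13

For a tangent, require d(centre, line) = r = 10.
|3·9 + 2·2 − k| / √13 = 10
|k − (31)| = 10√13.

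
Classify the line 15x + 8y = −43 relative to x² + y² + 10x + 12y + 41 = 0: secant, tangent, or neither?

neither

d² = (15·(−5) + 8·(−6) − (−43))²/289 = 6400/289; r² = 20.
Since d² > r², the line lies outside the circle.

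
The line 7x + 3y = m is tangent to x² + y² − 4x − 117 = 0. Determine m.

Tangency holds when the distance from the centre (2, 0) to the line equals the radius 11:
|7·2 + 3·0 − m| / √58 = 11
|m − (14)| = 11√58.

m = 14 ± 11√58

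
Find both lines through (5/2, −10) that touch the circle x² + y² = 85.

2x + 9y = −85 and 6x − 7y = 85

A line y − (−10) = m(x − (5/2)) is tangent when its distance from (0, 0) is √85:
(−5/2m − (10))² = 85(m² + 1)
63m² − 40m − 12 = 0, so m = −2/9 or m = 6/7.
Through (5/2, −10) these give 2x + 9y = −85 and 6x − 7y = 85.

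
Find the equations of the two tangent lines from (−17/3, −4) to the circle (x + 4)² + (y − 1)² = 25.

Write the tangent as mx − y + (−4 − m·(−17/3)) = 0 and set its distance from the centre to 5:
(5/3m − (5))² = 25(m² + 1)
4m² + 3m = 0, so m = 0 or m = −3/4.
With m = 0: y = −4. With m = −3/4: 3x + 4y = −33.

y = −4 and 3x + 4y = −33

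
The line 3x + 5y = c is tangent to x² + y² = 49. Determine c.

c = ±7√34

The line touches the circle iff its distance from (0, 0) is 7:
|3·0 + 5·0 − c| / √34 = 7
|c| = 7√34.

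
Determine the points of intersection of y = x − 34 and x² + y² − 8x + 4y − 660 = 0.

From the line, y = x − 34. Substituting:
2x² − 72x + 360 = 0  ⟹  x² − 36x + 180 = 0
x = 30 or x = 6, giving (30, −4) and (6, −28).

(6, −28) and (30, −4)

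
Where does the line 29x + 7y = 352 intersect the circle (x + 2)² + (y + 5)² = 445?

(9, 13) and (16, −16)

From the line, y = (352 − 29x)/7. Substituting:
890x² − 22250x + 128160 = 0  ⟹  x² − 25x + 144 = 0
x = 16 or x = 9, giving (16, −16) and (9, 13).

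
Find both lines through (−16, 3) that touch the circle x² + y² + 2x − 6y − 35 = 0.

x + 2y = −10 and x − 2y = −22

Let a tangent through (−16, 3) have slope m. Its distance from (−1, 3) must equal 3√5:
(15m − (0))² = 45(m² + 1)
4m² − 1 = 0, so m = −1/2 or m = 1/2.
Through (−16, 3) these give x + 2y = −10 and x − 2y = −22.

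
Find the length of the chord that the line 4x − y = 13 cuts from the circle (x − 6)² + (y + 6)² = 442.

Centre (6, −6), r² = 442. Perpendicular distance d from centre to line = |17| / √17 = 17/√17.
Chord = 2√(r² − d²) = 2·√(425) = 10√17.

10√17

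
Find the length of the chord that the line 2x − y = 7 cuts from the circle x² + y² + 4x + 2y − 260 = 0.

Centre (−2, −1), r² = 265. Perpendicular distance d from centre to line = |−10| / √5 = 10/√5.
Chord = 2√(r² − d²) = 2·√(245) = 14√5.

14√5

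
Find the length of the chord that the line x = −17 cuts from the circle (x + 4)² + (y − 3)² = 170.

Centre (−4, 3), r² = 170. Perpendicular distance d from centre to line = |13| / √1 = 13.
Half the chord is √(r² − d²) = √(1), so the full chord is 2.

2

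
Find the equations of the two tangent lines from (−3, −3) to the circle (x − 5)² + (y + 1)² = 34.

5x − 3y = −6 and 3x + 5y = −24

Write the tangent as mx − y + (−3 − m·(−3)) = 0 and set its distance from the centre to √34:
[m·(8) − (2)]² = 34(m² + 1)
15m² − 16m − 15 = 0, so m = 5/3 or m = −3/5.
Through (−3, −3) these give 5x − 3y = −6 and 3x + 5y = −24.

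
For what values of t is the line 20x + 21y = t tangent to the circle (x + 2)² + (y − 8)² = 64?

t = −104 or t = 360

Tangency holds when the distance from the centre (−2, 8) to the line equals the radius 8:
|20·(−2) + 21·8 − t| / √841 = 8
|t − (128)| = 8·29, so t = 360 or t = −104.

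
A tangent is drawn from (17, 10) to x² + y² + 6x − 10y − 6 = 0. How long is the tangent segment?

Centre (−3, 5), r² = 40. |PO|² = (20)² + (5)² = 425.
By the tangent–radius right angle, tangent length = √(|PO|² − r²) = √385.

√385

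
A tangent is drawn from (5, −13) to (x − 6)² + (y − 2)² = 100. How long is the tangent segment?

3√14

With centre O = (6, 2), |OP|² = 226 and r² = 100.
By the tangent–radius right angle, tangent length = √(|PO|² − r²) = √126 = 3√14.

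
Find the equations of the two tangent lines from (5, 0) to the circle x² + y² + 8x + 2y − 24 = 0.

4x + 5y = 20 and 5x − 4y = 25

Write the tangent as mx − y + (0 − m·(5)) = 0 and set its distance from the centre to √41:
(−9m − (−1))² = 41(m² + 1)
20m² − 9m − 20 = 0, so m = −4/5 or m = 5/4.
Through (5, 0) these give 4x + 5y = 20 and 5x − 4y = 25.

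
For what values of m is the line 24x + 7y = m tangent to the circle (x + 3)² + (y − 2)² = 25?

The line touches the circle iff its distance from (−3, 2) is 5:
|24·(−3) + 7·2 − m| / √625 = 5
|m − (−58)| = 5·25, so m = 67 or m = −183.

m = −183 or m = 67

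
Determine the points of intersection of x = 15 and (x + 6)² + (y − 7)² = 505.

(15, −1) and (15, 15)

The line gives x = 15. Substituting into the circle:
y² − 14y − 15 = 0
y = 15 or y = −1, giving (15, 15) and (15, −1).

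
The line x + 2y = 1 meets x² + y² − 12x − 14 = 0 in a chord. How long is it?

The distance from (6, 0) to the line is 5/√5, and r² = 50.
Half the chord is √(r² − d²) = √(45), so the full chord is 6√5.

6√5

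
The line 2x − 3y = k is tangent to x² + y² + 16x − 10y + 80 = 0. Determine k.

Tangency holds when the distance from the centre (−8, 5) to the line equals the radius 3:
|2·(−8) − 3·5 − k| / √13 = 3
|k − (−31)| = 3√13.

k = −31 ± 3√13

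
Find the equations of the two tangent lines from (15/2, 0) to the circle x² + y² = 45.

Let a tangent through (15/2, 0) have slope m. Its distance from (0, 0) must equal 3√5:
[m·(−15/2) − (0)]² = 45(m² + 1)
m² − 4 = 0, so m = −2 or m = 2.
Through (15/2, 0) these give 2x + y = 15 and 2x − y = 15.

2x + y = 15 and 2x − y = 15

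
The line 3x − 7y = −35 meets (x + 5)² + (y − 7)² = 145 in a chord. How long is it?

3√58

Substitute y = (35 + 3x)/7:
58x² + 406x − 5684 = 0  ⟹  x² + 7x − 98 = 0
x = 7 or x = −14, giving (7, 8) and (−14, −1).
Chord length = distance between (7, 8) and (−14, −1) = √522 = 3√58.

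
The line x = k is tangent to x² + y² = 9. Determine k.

For a tangent, require d(centre, line) = r = 3.
|1·0 + 0·0 − k| / √1 = 3
|k| = 3, so k = 3 or k = −3.

k = −3 or k = 3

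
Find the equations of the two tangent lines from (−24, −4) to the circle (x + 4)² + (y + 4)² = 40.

x − 3y = −12 and x + 3y = −36

Write the tangent as mx − y + (−4 − m·(−24)) = 0 and set its distance from the centre to 2√10:
(20m − (0))² = 40(m² + 1)
9m² − 1 = 0, so m = 1/3 or m = −1/3.
With m = 1/3: x − 3y = −12. With m = −1/3: x + 3y = −36.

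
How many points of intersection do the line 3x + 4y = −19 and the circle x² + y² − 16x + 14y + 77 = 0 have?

2

Centre (8, −7), r² = 36. Distance² from centre to line = (15)²/25 = 9.
Since d² < r², the line cuts the circle twice.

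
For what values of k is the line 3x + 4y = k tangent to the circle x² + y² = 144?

k = −60 or k = 60

The line touches the circle iff its distance from (0, 0) is 12:
|3·0 + 4·0 − k| / √25 = 12
|k| = 12·5, so k = 60 or k = −60.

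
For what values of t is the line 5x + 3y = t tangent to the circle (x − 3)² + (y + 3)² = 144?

t = 6 ± 12√34

Tangency holds when the distance from the centre (3, −3) to the line equals the radius 12:
|5·3 + 3·(−3) − t| / √34 = 12
|t − (6)| = 12√34.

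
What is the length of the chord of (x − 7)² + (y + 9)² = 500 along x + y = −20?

26√2

From the line, y = −x − 20. Substituting:
2x² + 8x − 330 = 0  ⟹  x² + 4x − 165 = 0
x = 11 or x = −15, giving (11, −31) and (−15, −5).
Chord length = distance between (11, −31) and (−15, −5) = √1352 = 26√2.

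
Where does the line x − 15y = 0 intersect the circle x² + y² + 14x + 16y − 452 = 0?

Substitute y = (x)/15:
226x² + 3390x − 101700 = 0  ⟹  x² + 15x − 450 = 0
x = 15 or x = −30, giving (15, 1) and (−30, −2).

(−30, −2) and (15, 1)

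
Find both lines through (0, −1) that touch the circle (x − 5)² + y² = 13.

A line y − (−1) = m(x − (0)) is tangent when its distance from (5, 0) is √13:
(5m − (1))² = 13(m² + 1)
6m² − 5m − 6 = 0, so m = −2/3 or m = 3/2.
Through (0, −1) these give 2x + 3y = −3 and 3x − 2y = 2.

2x + 3y = −3 and 3x − 2y = 2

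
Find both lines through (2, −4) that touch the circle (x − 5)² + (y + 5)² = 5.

Write the tangent as mx − y + (−4 − m·(2)) = 0 and set its distance from the centre to √5:
[m·(3) − (−1)]² = 5(m² + 1)
2m² + 3m − 2 = 0, so m = 1/2 or m = −2.
Through (2, −4) these give x − 2y = 10 and 2x + y = 0.

x − 2y = 10 and 2x + y = 0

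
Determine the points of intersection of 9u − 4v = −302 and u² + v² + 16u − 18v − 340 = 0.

(−30, 8) and (−22, 26)

Express v = (302 + 9u)/4 and substitute into the circle:
97u² + 5044u + 64020 = 0  ⟹  u² + 52u + 660 = 0
u = −22 or u = −30, giving (−22, 26) and (−30, 8).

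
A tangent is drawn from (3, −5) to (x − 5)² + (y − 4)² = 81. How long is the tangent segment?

With centre O = (5, 4), |OP|² = 85 and r² = 81.
The tangent meets the radius at right angles, so tangent² = |PO|² − r² = 85 − 81 = 4.

2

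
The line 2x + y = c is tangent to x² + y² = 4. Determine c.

c = ±2√5

The line touches the circle iff its distance from (0, 0) is 2:
|2·0 + 1·0 − c| / √5 = 2
|c| = 2√5.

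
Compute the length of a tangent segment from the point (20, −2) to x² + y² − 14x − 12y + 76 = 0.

With centre O = (7, 6), |OP|² = 233 and r² = 9.
By the tangent–radius right angle, tangent length = √(|PO|² − r²) = √224 = 4√14.

4√14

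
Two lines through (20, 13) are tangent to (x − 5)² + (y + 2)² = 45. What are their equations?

A line y − (13) = m(x − (20)) is tangent when its distance from (5, −2) is 3√5:
(−15m − (−15))² = 45(m² + 1)
2m² − 5m + 2 = 0, so m = 1/2 or m = 2.
With m = 1/2: x − 2y = −6. With m = 2: 2x − y = 27.

x − 2y = −6 and 2x − y = 27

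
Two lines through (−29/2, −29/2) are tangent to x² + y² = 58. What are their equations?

7x − 3y = −58 and 3x − 7y = 58

Write the tangent as mx − y + (−29/2 − m·(−29/2)) = 0 and set its distance from the centre to √58:
[m·(29/2) − (29/2)]² = 58(m² + 1)
21m² − 58m + 21 = 0, so m = 7/3 or m = 3/7.
With m = 7/3: 7x − 3y = −58. With m = 3/7: 3x − 7y = 58.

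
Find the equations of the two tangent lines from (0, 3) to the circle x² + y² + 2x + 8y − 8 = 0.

Write the tangent as mx − y + (3 − m·(0)) = 0 and set its distance from the centre to 5:
[m·(−1) − (−7)]² = 25(m² + 1)
12m² + 7m − 12 = 0, so m = −4/3 or m = 3/4.
Through (0, 3) these give 4x + 3y = 9 and 3x − 4y = −12.

4x + 3y = 9 and 3x − 4y = −12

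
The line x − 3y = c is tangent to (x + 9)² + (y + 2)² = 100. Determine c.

c = −3 ± 10√10

For a tangent, require d(centre, line) = r = 10.
|1·(−9) − 3·(−2) − c| / √10 = 10
|c − (−3)| = 10√10.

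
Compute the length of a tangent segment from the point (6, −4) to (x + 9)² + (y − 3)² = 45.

√229

With centre O = (−9, 3), |OP|² = 274 and r² = 45.
Power of the point: PT² = |PO|² − r² = 229, so PT = √229.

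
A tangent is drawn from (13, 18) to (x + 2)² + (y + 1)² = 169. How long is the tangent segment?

√417

Centre (−2, −1), r² = 169. |PO|² = (15)² + (19)² = 586.
The tangent meets the radius at right angles, so tangent² = |PO|² − r² = 586 − 169 = 417.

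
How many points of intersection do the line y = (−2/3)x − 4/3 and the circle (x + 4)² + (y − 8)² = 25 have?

0

Centre (−4, 8), r² = 25. Distance² from centre to line = (20)²/13 = 400/13.
Since d² > r², the line lies outside the circle.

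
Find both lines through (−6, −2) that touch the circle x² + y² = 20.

x + 2y = −10 and 2x − y = −10

Let a tangent through (−6, −2) have slope m. Its distance from (0, 0) must equal 2√5:
(6m − (2))² = 20(m² + 1)
2m² − 3m − 2 = 0, so m = −1/2 or m = 2.
Through (−6, −2) these give x + 2y = −10 and 2x − y = −10.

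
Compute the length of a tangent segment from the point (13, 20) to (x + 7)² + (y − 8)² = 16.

4√33

With centre O = (−7, 8), |OP|² = 544 and r² = 16.
The tangent meets the radius at right angles, so tangent² = |PO|² − r² = 544 − 16 = 528.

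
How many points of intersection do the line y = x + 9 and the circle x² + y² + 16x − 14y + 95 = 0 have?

Centre (−8, 7), r² = 18. Distance² from centre to line = (−6)²/2 = 18.
Since d² = r², the line is tangent.

1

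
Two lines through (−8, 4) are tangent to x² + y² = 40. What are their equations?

Let a tangent through (−8, 4) have slope m. Its distance from (0, 0) must equal 2√10:
[m·(8) − (−4)]² = 40(m² + 1)
3m² + 8m − 3 = 0, so m = 1/3 or m = −3.
With m = 1/3: x − 3y = −20. With m = −3: 3x + y = −20.

x − 3y = −20 and 3x + y = −20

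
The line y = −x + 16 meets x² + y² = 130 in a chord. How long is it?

2√2

Centre (0, 0), r² = 130. Perpendicular distance d from centre to line = |−16| / √2 = 16/√2.
Chord = 2√(r² − d²) = 2·√(2) = 2√2.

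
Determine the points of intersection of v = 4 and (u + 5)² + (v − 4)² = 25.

Express v = 4 and substitute into the circle:
u² + 10u = 0
u = 0 or u = −10, giving (0, 4) and (−10, 4).

(−10, 4) and (0, 4)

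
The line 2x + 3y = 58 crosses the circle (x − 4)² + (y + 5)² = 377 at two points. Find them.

(8, 14) and (20, 6)

Substitute y = (58 − 2x)/3:
13x² − 364x + 2080 = 0  ⟹  x² − 28x + 160 = 0
x = 20 or x = 8, giving (20, 6) and (8, 14).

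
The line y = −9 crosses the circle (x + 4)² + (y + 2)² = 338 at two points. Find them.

From the line, y = −9. Substituting:
x² + 8x − 273 = 0
x = 13 or x = −21, giving (13, −9) and (−21, −9).

(−21, −9) and (13, −9)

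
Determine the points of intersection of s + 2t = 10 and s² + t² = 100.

Express t = (10 − s)/2 and substitute into the circle:
5s² − 20s − 300 = 0  ⟹  s² − 4s − 60 = 0
s = 10 or s = −6, giving (10, 0) and (−6, 8).

(−6, 8) and (10, 0)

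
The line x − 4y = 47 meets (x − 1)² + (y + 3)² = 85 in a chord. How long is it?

Express y = (−47 + x)/4 and substitute into the circle:
17x² − 102x − 119 = 0  ⟹  x² − 6x − 7 = 0
x = 7 or x = −1, giving (7, −10) and (−1, −12).
Chord length = distance between (7, −10) and (−1, −12) = √68 = 2√17.

2√17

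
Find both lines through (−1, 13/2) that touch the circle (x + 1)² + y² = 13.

Let a tangent through (−1, 13/2) have slope m. Its distance from (−1, 0) must equal √13:
(0m − (−13/2))² = 13(m² + 1)
4m² − 9 = 0, so m = −3/2 or m = 3/2.
With m = −3/2: 3x + 2y = 10. With m = 3/2: 3x − 2y = −16.

3x + 2y = 10 and 3x − 2y = −16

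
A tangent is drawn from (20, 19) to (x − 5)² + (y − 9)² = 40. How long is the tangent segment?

Centre (5, 9), r² = 40. |PO|² = (15)² + (10)² = 325.
Power of the point: PT² = |PO|² − r² = 285, so PT = √285.

√285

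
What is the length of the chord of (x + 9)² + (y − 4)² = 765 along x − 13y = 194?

Substitute y = (−194 + x)/13:
170x² + 2550x − 55080 = 0  ⟹  x² + 15x − 324 = 0
x = 12 or x = −27, giving (12, −14) and (−27, −17).
|(12, −14) − (−27, −17)| = √((39)² + (3)²) = 3√170.

3√170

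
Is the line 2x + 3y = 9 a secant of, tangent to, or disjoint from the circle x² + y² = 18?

secant

Substituting the line into the circle gives 13x² − 36x − 81 = 0.
Δ = 1296 − (−4212) = 5508.
Two real roots: the line is a secant.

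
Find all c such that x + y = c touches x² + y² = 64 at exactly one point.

c = ±8√2

For a tangent, require d(centre, line) = r = 8.
|1·0 + 1·0 − c| / √2 = 8
|c| = 8√2.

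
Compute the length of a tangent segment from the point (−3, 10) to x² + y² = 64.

3√5

Centre (0, 0), r² = 64. |PO|² = (−3)² + (10)² = 109.
By the tangent–radius right angle, tangent length = √(|PO|² − r²) = √45 = 3√5.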